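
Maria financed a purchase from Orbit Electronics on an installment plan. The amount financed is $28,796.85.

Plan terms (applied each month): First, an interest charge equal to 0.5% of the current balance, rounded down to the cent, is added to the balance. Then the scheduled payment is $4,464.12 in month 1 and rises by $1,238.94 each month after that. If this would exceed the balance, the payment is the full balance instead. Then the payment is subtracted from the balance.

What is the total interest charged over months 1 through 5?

Month 1: opening $28,796.85; interest $143.98 → $28,940.83; payment $4,464.12; balance $24,476.71
Month 2: opening $24,476.71; interest $122.38 → $24,599.09; payment $5,703.06; balance $18,896.03
Month 3: opening $18,896.03; interest $94.48 → $18,990.51; payment $6,942.00; balance $12,048.51
Month 4: opening $12,048.51; interest $60.24 → $12,108.75; payment $8,180.94; balance $3,927.81
Month 5: opening $3,927.81; interest $19.63 → $3,947.44; payment $3,947.44; balance $0.00
Total interest: $143.98 + $122.38 + $94.48 + $60.24 + $19.63 = $440.71

$440.71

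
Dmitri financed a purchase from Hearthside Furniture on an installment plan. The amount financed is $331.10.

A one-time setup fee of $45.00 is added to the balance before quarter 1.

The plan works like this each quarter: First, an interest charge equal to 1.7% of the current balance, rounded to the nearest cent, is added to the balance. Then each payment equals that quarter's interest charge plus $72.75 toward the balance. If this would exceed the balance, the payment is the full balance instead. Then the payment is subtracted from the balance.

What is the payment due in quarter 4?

Quarter 1: opening $376.10; interest $6.39 → $382.49; payment $79.14; balance $303.35
Quarter 2: opening $303.35; interest $5.16 → $308.51; payment $77.91; balance $230.60
Quarter 3: opening $230.60; interest $3.92 → $234.52; payment $76.67; balance $157.85
Quarter 4: opening $157.85; interest $2.68 → $160.53; payment $75.43; balance $85.10

$75.43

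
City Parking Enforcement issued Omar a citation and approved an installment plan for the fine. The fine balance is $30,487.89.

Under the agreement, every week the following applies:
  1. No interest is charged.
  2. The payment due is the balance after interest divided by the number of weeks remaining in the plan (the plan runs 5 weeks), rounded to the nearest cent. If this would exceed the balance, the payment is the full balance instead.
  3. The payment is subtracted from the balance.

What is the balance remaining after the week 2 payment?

# | Opening | Payment | End bal
1 | $30,487.89 | $6,097.58 | $24,390.31
2 | $24,390.31 | $6,097.58 | $18,292.73

$18,292.73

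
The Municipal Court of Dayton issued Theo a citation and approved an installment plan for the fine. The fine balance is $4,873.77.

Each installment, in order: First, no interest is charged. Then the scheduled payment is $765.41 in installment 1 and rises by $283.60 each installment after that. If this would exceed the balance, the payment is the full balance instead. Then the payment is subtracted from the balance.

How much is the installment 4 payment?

Installment 1: opening $4,873.77; payment $765.41; balance $4,108.36
Installment 2: opening $4,108.36; payment $1,049.01; balance $3,059.35
Installment 3: opening $3,059.35; payment $1,332.61; balance $1,726.74
Installment 4: opening $1,726.74; payment $1,616.21; balance $110.53

$1,616.21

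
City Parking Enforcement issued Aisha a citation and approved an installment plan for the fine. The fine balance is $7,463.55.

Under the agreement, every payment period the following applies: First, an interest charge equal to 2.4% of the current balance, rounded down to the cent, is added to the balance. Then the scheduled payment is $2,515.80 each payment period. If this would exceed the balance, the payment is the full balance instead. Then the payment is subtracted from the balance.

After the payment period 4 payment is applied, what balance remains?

$0.00

# | Opening | Interest | Payment | End bal
1 | $7,463.55 | $179.12 | $2,515.80 | $5,126.87
2 | $5,126.87 | $123.04 | $2,515.80 | $2,734.11
3 | $2,734.11 | $65.61 | $2,515.80 | $283.92
4 | $283.92 | $6.81 | $290.73 | $0.00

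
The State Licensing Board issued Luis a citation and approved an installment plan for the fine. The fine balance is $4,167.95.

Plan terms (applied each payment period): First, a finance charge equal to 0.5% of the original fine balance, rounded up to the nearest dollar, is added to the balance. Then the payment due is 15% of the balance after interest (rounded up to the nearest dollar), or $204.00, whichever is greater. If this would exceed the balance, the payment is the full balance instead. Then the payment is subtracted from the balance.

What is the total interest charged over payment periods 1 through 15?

Payment period 1: opening $4,167.95; interest $21.00 → $4,188.95; payment $629.00; balance $3,559.95
Payment period 2: opening $3,559.95; interest $21.00 → $3,580.95; payment $538.00; balance $3,042.95
Payment period 3: opening $3,042.95; interest $21.00 → $3,063.95; payment $460.00; balance $2,603.95
Payment period 4: opening $2,603.95; interest $21.00 → $2,624.95; payment $394.00; balance $2,230.95
Payment period 5: opening $2,230.95; interest $21.00 → $2,251.95; payment $338.00; balance $1,913.95
Payment period 6: opening $1,913.95; interest $21.00 → $1,934.95; payment $291.00; balance $1,643.95
Payment period 7: opening $1,643.95; interest $21.00 → $1,664.95; payment $250.00; balance $1,414.95
Payment period 8: opening $1,414.95; interest $21.00 → $1,435.95; payment $216.00; balance $1,219.95
Payment period 9: opening $1,219.95; interest $21.00 → $1,240.95; payment $204.00; balance $1,036.95
Payment period 10: opening $1,036.95; interest $21.00 → $1,057.95; payment $204.00; balance $853.95
Payment period 11: opening $853.95; interest $21.00 → $874.95; payment $204.00; balance $670.95
Payment period 12: opening $670.95; interest $21.00 → $691.95; payment $204.00; balance $487.95
Payment period 13: opening $487.95; interest $21.00 → $508.95; payment $204.00; balance $304.95
Payment period 14: opening $304.95; interest $21.00 → $325.95; payment $204.00; balance $121.95
Payment period 15: opening $121.95; interest $21.00 → $142.95; payment $142.95; balance $0.00
Total interest: $21.00 + $21.00 + $21.00 + $21.00 + $21.00 + $21.00 + $21.00 + $21.00 + $21.00 + $21.00 + $21.00 + $21.00 + $21.00 + $21.00 + $21.00 = $315.00

$315.00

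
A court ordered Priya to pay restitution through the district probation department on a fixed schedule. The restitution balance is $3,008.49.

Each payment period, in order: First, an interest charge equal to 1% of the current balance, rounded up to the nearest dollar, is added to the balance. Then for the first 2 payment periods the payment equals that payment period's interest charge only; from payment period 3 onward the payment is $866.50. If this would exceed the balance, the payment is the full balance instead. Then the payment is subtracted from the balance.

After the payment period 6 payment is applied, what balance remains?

$0.00

Payment period 1: opening $3,008.49; interest $31.00 → $3,039.49; payment $31.00; balance $3,008.49
Payment period 2: opening $3,008.49; interest $31.00 → $3,039.49; payment $31.00; balance $3,008.49
Payment period 3: opening $3,008.49; interest $31.00 → $3,039.49; payment $866.50; balance $2,172.99
Payment period 4: opening $2,172.99; interest $22.00 → $2,194.99; payment $866.50; balance $1,328.49
Payment period 5: opening $1,328.49; interest $14.00 → $1,342.49; payment $866.50; balance $475.99
Payment period 6: opening $475.99; interest $5.00 → $480.99; payment $480.99; balance $0.00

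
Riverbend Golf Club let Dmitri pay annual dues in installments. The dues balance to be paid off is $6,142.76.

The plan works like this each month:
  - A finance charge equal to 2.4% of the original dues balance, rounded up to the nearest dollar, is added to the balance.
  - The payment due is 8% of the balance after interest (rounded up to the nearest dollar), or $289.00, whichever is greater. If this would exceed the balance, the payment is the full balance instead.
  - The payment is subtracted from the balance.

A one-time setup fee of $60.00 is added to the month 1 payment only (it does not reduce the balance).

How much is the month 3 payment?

$449.00

Month 1: $6,142.76 +$148.00 interest = $6,290.76; pay $504.00 (+ $60.00 fee) → $5,786.76
Month 2: $5,786.76 +$148.00 interest = $5,934.76; pay $475.00 → $5,459.76
Month 3: $5,459.76 +$148.00 interest = $5,607.76; pay $449.00 → $5,158.76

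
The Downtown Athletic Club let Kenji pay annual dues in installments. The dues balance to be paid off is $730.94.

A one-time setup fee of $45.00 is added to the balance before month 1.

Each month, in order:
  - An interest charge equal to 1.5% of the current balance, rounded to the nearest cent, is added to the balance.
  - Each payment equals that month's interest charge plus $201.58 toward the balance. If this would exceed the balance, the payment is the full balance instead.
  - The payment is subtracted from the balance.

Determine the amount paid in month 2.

$210.20

Month 1: $775.94 +$11.64 interest = $787.58; pay $213.22 → $574.36
Month 2: $574.36 +$8.62 interest = $582.98; pay $210.20 → $372.78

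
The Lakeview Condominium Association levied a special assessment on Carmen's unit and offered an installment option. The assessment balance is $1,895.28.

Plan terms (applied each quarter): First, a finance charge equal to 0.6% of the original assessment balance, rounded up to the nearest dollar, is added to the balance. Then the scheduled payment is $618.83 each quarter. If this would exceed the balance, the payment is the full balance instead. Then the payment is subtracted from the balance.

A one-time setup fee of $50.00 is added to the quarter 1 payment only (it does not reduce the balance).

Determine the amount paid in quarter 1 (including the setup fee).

$668.83

Quarter 1: opening $1,895.28; interest $12.00 → $1,907.28; payment $618.83 (+ $50.00 fee); balance $1,288.45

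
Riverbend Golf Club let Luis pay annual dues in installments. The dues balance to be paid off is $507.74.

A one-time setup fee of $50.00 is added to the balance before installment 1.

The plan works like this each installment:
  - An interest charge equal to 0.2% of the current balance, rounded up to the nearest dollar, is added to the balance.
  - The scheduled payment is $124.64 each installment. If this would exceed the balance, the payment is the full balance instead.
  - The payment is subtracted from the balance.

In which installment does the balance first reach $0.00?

Installment 1: $557.74 +$2.00 interest = $559.74; pay $124.64 → $435.10
Installment 2: $435.10 +$1.00 interest = $436.10; pay $124.64 → $311.46
Installment 3: $311.46 +$1.00 interest = $312.46; pay $124.64 → $187.82
Installment 4: $187.82 +$1.00 interest = $188.82; pay $124.64 → $64.18
Installment 5: $64.18 +$1.00 interest = $65.18; pay $65.18 → $0.00
Balance reaches $0.00 in installment 5.

5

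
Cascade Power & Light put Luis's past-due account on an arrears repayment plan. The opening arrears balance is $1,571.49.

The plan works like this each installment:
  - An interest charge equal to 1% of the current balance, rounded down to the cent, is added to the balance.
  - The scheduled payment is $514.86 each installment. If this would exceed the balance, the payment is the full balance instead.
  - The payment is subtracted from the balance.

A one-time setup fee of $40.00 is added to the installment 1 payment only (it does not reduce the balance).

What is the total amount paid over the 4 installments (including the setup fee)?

$1,644.19

Installment 1: opening $1,571.49; interest $15.71 → $1,587.20; payment $514.86 (+ $40.00 fee); balance $1,072.34
Installment 2: opening $1,072.34; interest $10.72 → $1,083.06; payment $514.86; balance $568.20
Installment 3: opening $568.20; interest $5.68 → $573.88; payment $514.86; balance $59.02
Installment 4: opening $59.02; interest $0.59 → $59.61; payment $59.61; balance $0.00
Total paid: $1,644.19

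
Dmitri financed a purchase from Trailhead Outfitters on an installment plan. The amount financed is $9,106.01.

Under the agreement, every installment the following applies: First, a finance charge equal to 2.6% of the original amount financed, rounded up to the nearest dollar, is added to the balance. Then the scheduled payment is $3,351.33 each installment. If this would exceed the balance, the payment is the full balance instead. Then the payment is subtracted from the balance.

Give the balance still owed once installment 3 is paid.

Installment 1: opening $9,106.01; interest $237.00 → $9,343.01; payment $3,351.33; balance $5,991.68
Installment 2: opening $5,991.68; interest $237.00 → $6,228.68; payment $3,351.33; balance $2,877.35
Installment 3: opening $2,877.35; interest $237.00 → $3,114.35; payment $3,114.35; balance $0.00

$0.00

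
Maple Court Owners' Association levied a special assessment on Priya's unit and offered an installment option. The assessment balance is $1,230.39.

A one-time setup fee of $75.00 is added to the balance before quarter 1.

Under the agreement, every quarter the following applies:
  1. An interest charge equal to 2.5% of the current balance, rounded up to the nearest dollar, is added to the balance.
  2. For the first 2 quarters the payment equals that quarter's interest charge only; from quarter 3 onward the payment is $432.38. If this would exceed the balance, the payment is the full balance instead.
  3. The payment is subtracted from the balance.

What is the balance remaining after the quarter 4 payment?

$496.63

# | Opening | Interest | Payment | End bal
1 | $1,305.39 | $33.00 | $33.00 | $1,305.39
2 | $1,305.39 | $33.00 | $33.00 | $1,305.39
3 | $1,305.39 | $33.00 | $432.38 | $906.01
4 | $906.01 | $23.00 | $432.38 | $496.63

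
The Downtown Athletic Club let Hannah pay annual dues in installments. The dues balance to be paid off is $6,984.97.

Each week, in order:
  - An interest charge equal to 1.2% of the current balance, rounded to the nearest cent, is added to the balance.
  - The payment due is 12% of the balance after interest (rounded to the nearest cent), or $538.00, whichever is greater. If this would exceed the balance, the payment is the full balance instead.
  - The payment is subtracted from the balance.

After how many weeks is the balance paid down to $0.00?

13

Week 1: opening $6,984.97; interest $83.82 → $7,068.79; payment $848.25; balance $6,220.54
Week 2: opening $6,220.54; interest $74.65 → $6,295.19; payment $755.42; balance $5,539.77
Week 3: opening $5,539.77; interest $66.48 → $5,606.25; payment $672.75; balance $4,933.50
Week 4: opening $4,933.50; interest $59.20 → $4,992.70; payment $599.12; balance $4,393.58
Week 5: opening $4,393.58; interest $52.72 → $4,446.30; payment $538.00; balance $3,908.30
Week 6: opening $3,908.30; interest $46.90 → $3,955.20; payment $538.00; balance $3,417.20
Week 7: opening $3,417.20; interest $41.01 → $3,458.21; payment $538.00; balance $2,920.21
Week 8: opening $2,920.21; interest $35.04 → $2,955.25; payment $538.00; balance $2,417.25
Week 9: opening $2,417.25; interest $29.01 → $2,446.26; payment $538.00; balance $1,908.26
Week 10: opening $1,908.26; interest $22.90 → $1,931.16; payment $538.00; balance $1,393.16
Week 11: opening $1,393.16; interest $16.72 → $1,409.88; payment $538.00; balance $871.88
Week 12: opening $871.88; interest $10.46 → $882.34; payment $538.00; balance $344.34
Week 13: opening $344.34; interest $4.13 → $348.47; payment $348.47; balance $0.00
Balance reaches $0.00 in week 13.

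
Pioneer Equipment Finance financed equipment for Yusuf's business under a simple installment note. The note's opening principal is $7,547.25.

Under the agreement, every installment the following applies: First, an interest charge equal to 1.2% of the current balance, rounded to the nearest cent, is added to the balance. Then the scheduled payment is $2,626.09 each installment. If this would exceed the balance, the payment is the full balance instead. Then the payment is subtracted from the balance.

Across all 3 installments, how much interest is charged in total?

$180.06

Installment 1: $7,547.25 +$90.57 interest = $7,637.82; pay $2,626.09 → $5,011.73
Installment 2: $5,011.73 +$60.14 interest = $5,071.87; pay $2,626.09 → $2,445.78
Installment 3: $2,445.78 +$29.35 interest = $2,475.13; pay $2,475.13 → $0.00
Total interest: $90.57 + $60.14 + $29.35 = $180.06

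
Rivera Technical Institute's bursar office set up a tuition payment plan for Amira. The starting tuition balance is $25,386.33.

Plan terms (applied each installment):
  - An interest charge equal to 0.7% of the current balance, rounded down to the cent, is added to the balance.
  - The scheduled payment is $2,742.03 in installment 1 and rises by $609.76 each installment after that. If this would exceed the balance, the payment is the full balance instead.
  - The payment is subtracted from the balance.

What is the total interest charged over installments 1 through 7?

Installment 1: $25,386.33 +$177.70 interest = $25,564.03; pay $2,742.03 → $22,822.00
Installment 2: $22,822.00 +$159.75 interest = $22,981.75; pay $3,351.79 → $19,629.96
Installment 3: $19,629.96 +$137.40 interest = $19,767.36; pay $3,961.55 → $15,805.81
Installment 4: $15,805.81 +$110.64 interest = $15,916.45; pay $4,571.31 → $11,345.14
Installment 5: $11,345.14 +$79.41 interest = $11,424.55; pay $5,181.07 → $6,243.48
Installment 6: $6,243.48 +$43.70 interest = $6,287.18; pay $5,790.83 → $496.35
Installment 7: $496.35 +$3.47 interest = $499.82; pay $499.82 → $0.00
Total interest: $177.70 + $159.75 + $137.40 + $110.64 + $79.41 + $43.70 + $3.47 = $712.07

$712.07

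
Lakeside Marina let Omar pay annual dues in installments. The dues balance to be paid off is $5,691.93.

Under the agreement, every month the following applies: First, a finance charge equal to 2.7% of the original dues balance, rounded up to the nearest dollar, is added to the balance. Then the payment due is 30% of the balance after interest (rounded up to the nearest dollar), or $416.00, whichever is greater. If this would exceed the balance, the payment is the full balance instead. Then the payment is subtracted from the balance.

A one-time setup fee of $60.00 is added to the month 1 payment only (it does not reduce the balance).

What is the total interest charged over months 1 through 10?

$1,540.00

Month 1: $5,691.93 +$154.00 interest = $5,845.93; pay $1,754.00 (+ $60.00 fee) → $4,091.93
Month 2: $4,091.93 +$154.00 interest = $4,245.93; pay $1,274.00 → $2,971.93
Month 3: $2,971.93 +$154.00 interest = $3,125.93; pay $938.00 → $2,187.93
Month 4: $2,187.93 +$154.00 interest = $2,341.93; pay $703.00 → $1,638.93
Month 5: $1,638.93 +$154.00 interest = $1,792.93; pay $538.00 → $1,254.93
Month 6: $1,254.93 +$154.00 interest = $1,408.93; pay $423.00 → $985.93
Month 7: $985.93 +$154.00 interest = $1,139.93; pay $416.00 → $723.93
Month 8: $723.93 +$154.00 interest = $877.93; pay $416.00 → $461.93
Month 9: $461.93 +$154.00 interest = $615.93; pay $416.00 → $199.93
Month 10: $199.93 +$154.00 interest = $353.93; pay $353.93 → $0.00
Total interest: $154.00 + $154.00 + $154.00 + $154.00 + $154.00 + $154.00 + $154.00 + $154.00 + $154.00 + $154.00 = $1,540.00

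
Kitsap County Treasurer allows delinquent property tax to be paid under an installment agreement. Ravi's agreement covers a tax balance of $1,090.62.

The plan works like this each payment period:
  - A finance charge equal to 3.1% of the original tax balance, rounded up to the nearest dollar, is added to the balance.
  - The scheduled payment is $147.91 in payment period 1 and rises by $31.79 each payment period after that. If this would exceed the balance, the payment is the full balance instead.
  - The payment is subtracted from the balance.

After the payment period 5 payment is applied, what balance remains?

$203.17

Payment period 1: opening $1,090.62; interest $34.00 → $1,124.62; payment $147.91; balance $976.71
Payment period 2: opening $976.71; interest $34.00 → $1,010.71; payment $179.70; balance $831.01
Payment period 3: opening $831.01; interest $34.00 → $865.01; payment $211.49; balance $653.52
Payment period 4: opening $653.52; interest $34.00 → $687.52; payment $243.28; balance $444.24
Payment period 5: opening $444.24; interest $34.00 → $478.24; payment $275.07; balance $203.17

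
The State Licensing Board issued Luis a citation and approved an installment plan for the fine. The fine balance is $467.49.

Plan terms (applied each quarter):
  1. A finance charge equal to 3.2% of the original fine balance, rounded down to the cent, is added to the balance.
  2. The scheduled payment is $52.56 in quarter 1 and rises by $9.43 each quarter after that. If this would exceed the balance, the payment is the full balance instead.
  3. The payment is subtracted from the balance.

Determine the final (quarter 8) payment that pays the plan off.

Quarter 1: $467.49 +$14.95 interest = $482.44; pay $52.56 → $429.88
Quarter 2: $429.88 +$14.95 interest = $444.83; pay $61.99 → $382.84
Quarter 3: $382.84 +$14.95 interest = $397.79; pay $71.42 → $326.37
Quarter 4: $326.37 +$14.95 interest = $341.32; pay $80.85 → $260.47
Quarter 5: $260.47 +$14.95 interest = $275.42; pay $90.28 → $185.14
Quarter 6: $185.14 +$14.95 interest = $200.09; pay $99.71 → $100.38
Quarter 7: $100.38 +$14.95 interest = $115.33; pay $109.14 → $6.19
Quarter 8: $6.19 +$14.95 interest = $21.14; pay $21.14 → $0.00

$21.14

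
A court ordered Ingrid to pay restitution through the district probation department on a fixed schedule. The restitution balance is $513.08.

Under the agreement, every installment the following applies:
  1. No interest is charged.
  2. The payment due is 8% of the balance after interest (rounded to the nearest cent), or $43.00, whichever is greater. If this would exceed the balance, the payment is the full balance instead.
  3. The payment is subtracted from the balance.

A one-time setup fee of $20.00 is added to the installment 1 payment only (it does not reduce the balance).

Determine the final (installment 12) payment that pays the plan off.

$40.08

Installment 1: $513.08 − $43.00 (+ $20.00 fee) → $470.08
Installment 2: $470.08 − $43.00 → $427.08
Installment 3: $427.08 − $43.00 → $384.08
Installment 4: $384.08 − $43.00 → $341.08
Installment 5: $341.08 − $43.00 → $298.08
Installment 6: $298.08 − $43.00 → $255.08
Installment 7: $255.08 − $43.00 → $212.08
Installment 8: $212.08 − $43.00 → $169.08
Installment 9: $169.08 − $43.00 → $126.08
Installment 10: $126.08 − $43.00 → $83.08
Installment 11: $83.08 − $43.00 → $40.08
Installment 12: $40.08 − $40.08 → $0.00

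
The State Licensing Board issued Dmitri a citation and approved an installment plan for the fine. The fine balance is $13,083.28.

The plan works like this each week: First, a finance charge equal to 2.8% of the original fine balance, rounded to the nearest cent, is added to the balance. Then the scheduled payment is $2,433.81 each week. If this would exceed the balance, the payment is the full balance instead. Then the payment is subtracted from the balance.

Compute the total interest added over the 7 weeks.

Week 1: opening $13,083.28; interest $366.33 → $13,449.61; payment $2,433.81; balance $11,015.80
Week 2: opening $11,015.80; interest $366.33 → $11,382.13; payment $2,433.81; balance $8,948.32
Week 3: opening $8,948.32; interest $366.33 → $9,314.65; payment $2,433.81; balance $6,880.84
Week 4: opening $6,880.84; interest $366.33 → $7,247.17; payment $2,433.81; balance $4,813.36
Week 5: opening $4,813.36; interest $366.33 → $5,179.69; payment $2,433.81; balance $2,745.88
Week 6: opening $2,745.88; interest $366.33 → $3,112.21; payment $2,433.81; balance $678.40
Week 7: opening $678.40; interest $366.33 → $1,044.73; payment $1,044.73; balance $0.00
Total interest: $366.33 + $366.33 + $366.33 + $366.33 + $366.33 + $366.33 + $366.33 = $2,564.31

$2,564.31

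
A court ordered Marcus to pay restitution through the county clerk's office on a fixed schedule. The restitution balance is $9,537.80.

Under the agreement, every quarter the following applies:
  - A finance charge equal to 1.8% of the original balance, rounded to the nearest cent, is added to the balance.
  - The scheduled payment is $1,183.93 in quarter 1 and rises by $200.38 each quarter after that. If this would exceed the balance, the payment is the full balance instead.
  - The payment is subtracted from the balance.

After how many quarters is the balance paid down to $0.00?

7

Quarter 1: $9,537.80 +$171.68 interest = $9,709.48; pay $1,183.93 → $8,525.55
Quarter 2: $8,525.55 +$171.68 interest = $8,697.23; pay $1,384.31 → $7,312.92
Quarter 3: $7,312.92 +$171.68 interest = $7,484.60; pay $1,584.69 → $5,899.91
Quarter 4: $5,899.91 +$171.68 interest = $6,071.59; pay $1,785.07 → $4,286.52
Quarter 5: $4,286.52 +$171.68 interest = $4,458.20; pay $1,985.45 → $2,472.75
Quarter 6: $2,472.75 +$171.68 interest = $2,644.43; pay $2,185.83 → $458.60
Quarter 7: $458.60 +$171.68 interest = $630.28; pay $630.28 → $0.00
Balance reaches $0.00 in quarter 7.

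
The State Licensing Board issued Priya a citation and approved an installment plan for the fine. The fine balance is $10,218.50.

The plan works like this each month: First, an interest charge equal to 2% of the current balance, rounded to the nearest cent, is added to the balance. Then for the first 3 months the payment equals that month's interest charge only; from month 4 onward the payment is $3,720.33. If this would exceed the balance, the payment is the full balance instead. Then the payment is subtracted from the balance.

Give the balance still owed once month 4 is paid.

Month 1: opening $10,218.50; interest $204.37 → $10,422.87; payment $204.37; balance $10,218.50
Month 2: opening $10,218.50; interest $204.37 → $10,422.87; payment $204.37; balance $10,218.50
Month 3: opening $10,218.50; interest $204.37 → $10,422.87; payment $204.37; balance $10,218.50
Month 4: opening $10,218.50; interest $204.37 → $10,422.87; payment $3,720.33; balance $6,702.54

$6,702.54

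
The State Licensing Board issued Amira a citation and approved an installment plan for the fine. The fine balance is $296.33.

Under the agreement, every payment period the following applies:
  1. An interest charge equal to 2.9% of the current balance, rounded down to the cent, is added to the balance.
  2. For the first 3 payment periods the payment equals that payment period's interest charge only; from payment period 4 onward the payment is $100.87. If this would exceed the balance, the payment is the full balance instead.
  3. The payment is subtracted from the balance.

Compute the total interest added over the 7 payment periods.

$43.76

# | Opening | Interest | Payment | End bal
1 | $296.33 | $8.59 | $8.59 | $296.33
2 | $296.33 | $8.59 | $8.59 | $296.33
3 | $296.33 | $8.59 | $8.59 | $296.33
4 | $296.33 | $8.59 | $100.87 | $204.05
5 | $204.05 | $5.91 | $100.87 | $109.09
6 | $109.09 | $3.16 | $100.87 | $11.38
7 | $11.38 | $0.33 | $11.71 | $0.00
Total interest: $8.59 + $8.59 + $8.59 + $8.59 + $5.91 + $3.16 + $0.33 = $43.76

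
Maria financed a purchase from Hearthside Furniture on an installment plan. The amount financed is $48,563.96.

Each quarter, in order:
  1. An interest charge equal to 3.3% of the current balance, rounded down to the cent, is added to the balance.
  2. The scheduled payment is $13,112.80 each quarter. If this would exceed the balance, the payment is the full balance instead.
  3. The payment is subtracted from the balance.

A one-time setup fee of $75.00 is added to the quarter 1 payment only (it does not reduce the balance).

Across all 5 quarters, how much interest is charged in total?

$4,087.24

# | Opening | Interest | Payment | Fee | End bal
1 | $48,563.96 | $1,602.61 | $13,112.80 | $75.00 | $37,053.77
2 | $37,053.77 | $1,222.77 | $13,112.80 | — | $25,163.74
3 | $25,163.74 | $830.40 | $13,112.80 | — | $12,881.34
4 | $12,881.34 | $425.08 | $13,112.80 | — | $193.62
5 | $193.62 | $6.38 | $200.00 | — | $0.00
Total interest: $1,602.61 + $1,222.77 + $830.40 + $425.08 + $6.38 = $4,087.24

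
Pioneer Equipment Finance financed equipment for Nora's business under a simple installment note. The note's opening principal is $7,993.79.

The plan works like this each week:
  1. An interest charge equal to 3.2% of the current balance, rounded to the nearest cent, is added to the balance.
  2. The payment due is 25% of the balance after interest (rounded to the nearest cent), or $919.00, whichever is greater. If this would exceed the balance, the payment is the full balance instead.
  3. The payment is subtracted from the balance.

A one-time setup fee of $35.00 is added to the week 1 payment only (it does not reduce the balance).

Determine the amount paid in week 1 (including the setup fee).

$2,097.40

# | Opening | Interest | Payment | Fee | End bal
1 | $7,993.79 | $255.80 | $2,062.40 | $35.00 | $6,187.19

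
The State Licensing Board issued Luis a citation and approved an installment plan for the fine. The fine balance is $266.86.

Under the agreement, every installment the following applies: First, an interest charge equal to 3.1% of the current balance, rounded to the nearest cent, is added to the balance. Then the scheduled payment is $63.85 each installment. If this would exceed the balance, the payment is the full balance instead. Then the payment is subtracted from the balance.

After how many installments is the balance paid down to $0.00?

5

Installment 1: $266.86 +$8.27 interest = $275.13; pay $63.85 → $211.28
Installment 2: $211.28 +$6.55 interest = $217.83; pay $63.85 → $153.98
Installment 3: $153.98 +$4.77 interest = $158.75; pay $63.85 → $94.90
Installment 4: $94.90 +$2.94 interest = $97.84; pay $63.85 → $33.99
Installment 5: $33.99 +$1.05 interest = $35.04; pay $35.04 → $0.00
Balance reaches $0.00 in installment 5.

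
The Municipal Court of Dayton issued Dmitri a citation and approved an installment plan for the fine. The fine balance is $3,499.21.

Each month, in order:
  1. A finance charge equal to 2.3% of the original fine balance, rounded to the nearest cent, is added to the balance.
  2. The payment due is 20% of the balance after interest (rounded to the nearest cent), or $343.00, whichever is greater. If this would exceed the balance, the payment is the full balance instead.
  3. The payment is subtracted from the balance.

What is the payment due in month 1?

$715.94

Month 1: $3,499.21 +$80.48 interest = $3,579.69; pay $715.94 → $2,863.75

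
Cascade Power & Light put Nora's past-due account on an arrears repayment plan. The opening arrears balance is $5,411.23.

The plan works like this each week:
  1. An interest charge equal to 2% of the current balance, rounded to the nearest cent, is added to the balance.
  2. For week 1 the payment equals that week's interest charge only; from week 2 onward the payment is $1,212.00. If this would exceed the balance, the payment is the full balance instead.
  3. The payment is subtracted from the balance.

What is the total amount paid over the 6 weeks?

Week 1: opening $5,411.23; interest $108.22 → $5,519.45; payment $108.22; balance $5,411.23
Week 2: opening $5,411.23; interest $108.22 → $5,519.45; payment $1,212.00; balance $4,307.45
Week 3: opening $4,307.45; interest $86.15 → $4,393.60; payment $1,212.00; balance $3,181.60
Week 4: opening $3,181.60; interest $63.63 → $3,245.23; payment $1,212.00; balance $2,033.23
Week 5: opening $2,033.23; interest $40.66 → $2,073.89; payment $1,212.00; balance $861.89
Week 6: opening $861.89; interest $17.24 → $879.13; payment $879.13; balance $0.00
Total paid: $5,835.35

$5,835.35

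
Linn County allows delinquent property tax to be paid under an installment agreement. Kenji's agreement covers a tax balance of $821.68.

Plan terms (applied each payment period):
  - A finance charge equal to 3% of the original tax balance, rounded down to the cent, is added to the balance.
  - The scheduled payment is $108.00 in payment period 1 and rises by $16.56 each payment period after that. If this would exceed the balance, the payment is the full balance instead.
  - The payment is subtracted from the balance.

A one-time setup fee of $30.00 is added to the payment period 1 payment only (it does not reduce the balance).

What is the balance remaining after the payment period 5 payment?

$239.33

# | Opening | Interest | Payment | Fee | End bal
1 | $821.68 | $24.65 | $108.00 | $30.00 | $738.33
2 | $738.33 | $24.65 | $124.56 | — | $638.42
3 | $638.42 | $24.65 | $141.12 | — | $521.95
4 | $521.95 | $24.65 | $157.68 | — | $388.92
5 | $388.92 | $24.65 | $174.24 | — | $239.33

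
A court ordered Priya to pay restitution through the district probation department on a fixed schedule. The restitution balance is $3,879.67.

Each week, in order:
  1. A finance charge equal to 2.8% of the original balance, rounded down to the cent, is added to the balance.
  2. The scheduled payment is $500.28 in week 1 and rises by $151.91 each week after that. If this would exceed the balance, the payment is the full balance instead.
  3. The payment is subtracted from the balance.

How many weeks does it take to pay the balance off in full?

6

# | Opening | Interest | Payment | End bal
1 | $3,879.67 | $108.63 | $500.28 | $3,488.02
2 | $3,488.02 | $108.63 | $652.19 | $2,944.46
3 | $2,944.46 | $108.63 | $804.10 | $2,248.99
4 | $2,248.99 | $108.63 | $956.01 | $1,401.61
5 | $1,401.61 | $108.63 | $1,107.92 | $402.32
6 | $402.32 | $108.63 | $510.95 | $0.00
Balance reaches $0.00 in week 6.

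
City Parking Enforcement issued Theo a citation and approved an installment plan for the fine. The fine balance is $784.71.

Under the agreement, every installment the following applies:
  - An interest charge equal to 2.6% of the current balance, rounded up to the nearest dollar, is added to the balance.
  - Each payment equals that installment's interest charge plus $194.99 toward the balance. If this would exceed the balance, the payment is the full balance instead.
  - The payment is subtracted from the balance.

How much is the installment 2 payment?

Installment 1: $784.71 +$21.00 interest = $805.71; pay $215.99 → $589.72
Installment 2: $589.72 +$16.00 interest = $605.72; pay $210.99 → $394.73

$210.99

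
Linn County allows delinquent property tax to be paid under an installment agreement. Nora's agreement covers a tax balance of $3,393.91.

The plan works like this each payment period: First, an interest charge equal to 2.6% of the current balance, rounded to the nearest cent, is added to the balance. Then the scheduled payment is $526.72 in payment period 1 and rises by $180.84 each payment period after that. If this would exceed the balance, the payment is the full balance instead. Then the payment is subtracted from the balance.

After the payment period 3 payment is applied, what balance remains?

$1,496.75

Payment period 1: opening $3,393.91; interest $88.24 → $3,482.15; payment $526.72; balance $2,955.43
Payment period 2: opening $2,955.43; interest $76.84 → $3,032.27; payment $707.56; balance $2,324.71
Payment period 3: opening $2,324.71; interest $60.44 → $2,385.15; payment $888.40; balance $1,496.75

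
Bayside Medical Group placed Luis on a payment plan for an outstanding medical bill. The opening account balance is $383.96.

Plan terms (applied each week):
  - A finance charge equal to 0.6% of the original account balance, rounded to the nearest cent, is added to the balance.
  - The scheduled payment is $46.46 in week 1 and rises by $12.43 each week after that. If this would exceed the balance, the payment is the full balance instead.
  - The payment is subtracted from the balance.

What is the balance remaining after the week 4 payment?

Week 1: opening $383.96; interest $2.30 → $386.26; payment $46.46; balance $339.80
Week 2: opening $339.80; interest $2.30 → $342.10; payment $58.89; balance $283.21
Week 3: opening $283.21; interest $2.30 → $285.51; payment $71.32; balance $214.19
Week 4: opening $214.19; interest $2.30 → $216.49; payment $83.75; balance $132.74

$132.74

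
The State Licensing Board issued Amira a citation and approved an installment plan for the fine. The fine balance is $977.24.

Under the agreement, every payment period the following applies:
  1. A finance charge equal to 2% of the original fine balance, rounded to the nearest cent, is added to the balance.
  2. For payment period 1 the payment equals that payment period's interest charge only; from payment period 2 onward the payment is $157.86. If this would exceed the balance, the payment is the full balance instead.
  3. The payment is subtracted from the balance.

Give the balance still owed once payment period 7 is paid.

$147.32

# | Opening | Interest | Payment | End bal
1 | $977.24 | $19.54 | $19.54 | $977.24
2 | $977.24 | $19.54 | $157.86 | $838.92
3 | $838.92 | $19.54 | $157.86 | $700.60
4 | $700.60 | $19.54 | $157.86 | $562.28
5 | $562.28 | $19.54 | $157.86 | $423.96
6 | $423.96 | $19.54 | $157.86 | $285.64
7 | $285.64 | $19.54 | $157.86 | $147.32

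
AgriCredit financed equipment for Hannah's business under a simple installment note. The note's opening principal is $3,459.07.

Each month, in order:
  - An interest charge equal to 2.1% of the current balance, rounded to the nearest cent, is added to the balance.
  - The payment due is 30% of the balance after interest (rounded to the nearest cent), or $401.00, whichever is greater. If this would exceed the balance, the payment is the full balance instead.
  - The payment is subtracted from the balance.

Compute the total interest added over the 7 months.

$219.89

Month 1: opening $3,459.07; interest $72.64 → $3,531.71; payment $1,059.51; balance $2,472.20
Month 2: opening $2,472.20; interest $51.92 → $2,524.12; payment $757.24; balance $1,766.88
Month 3: opening $1,766.88; interest $37.10 → $1,803.98; payment $541.19; balance $1,262.79
Month 4: opening $1,262.79; interest $26.52 → $1,289.31; payment $401.00; balance $888.31
Month 5: opening $888.31; interest $18.65 → $906.96; payment $401.00; balance $505.96
Month 6: opening $505.96; interest $10.63 → $516.59; payment $401.00; balance $115.59
Month 7: opening $115.59; interest $2.43 → $118.02; payment $118.02; balance $0.00
Total interest: $72.64 + $51.92 + $37.10 + $26.52 + $18.65 + $10.63 + $2.43 = $219.89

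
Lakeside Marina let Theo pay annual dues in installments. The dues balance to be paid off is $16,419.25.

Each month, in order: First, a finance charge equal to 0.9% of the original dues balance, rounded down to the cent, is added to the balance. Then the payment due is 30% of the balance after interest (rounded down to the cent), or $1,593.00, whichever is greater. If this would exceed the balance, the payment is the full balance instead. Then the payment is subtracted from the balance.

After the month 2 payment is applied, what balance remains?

Month 1: $16,419.25 +$147.77 interest = $16,567.02; pay $4,970.10 → $11,596.92
Month 2: $11,596.92 +$147.77 interest = $11,744.69; pay $3,523.40 → $8,221.29

$8,221.29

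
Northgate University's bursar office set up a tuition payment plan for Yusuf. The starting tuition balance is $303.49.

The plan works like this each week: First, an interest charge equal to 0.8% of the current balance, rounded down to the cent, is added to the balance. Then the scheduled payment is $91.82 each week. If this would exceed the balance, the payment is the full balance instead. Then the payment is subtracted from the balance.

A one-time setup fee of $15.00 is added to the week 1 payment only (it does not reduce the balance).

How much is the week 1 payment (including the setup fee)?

# | Opening | Interest | Payment | Fee | End bal
1 | $303.49 | $2.42 | $91.82 | $15.00 | $214.09

$106.82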